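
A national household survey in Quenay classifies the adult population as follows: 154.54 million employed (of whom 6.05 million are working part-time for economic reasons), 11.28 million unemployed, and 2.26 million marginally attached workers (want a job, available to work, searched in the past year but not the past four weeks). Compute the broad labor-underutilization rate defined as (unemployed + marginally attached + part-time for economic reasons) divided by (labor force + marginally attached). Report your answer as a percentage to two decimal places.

Broad underutilization rate ≈ 11.66%.

Labor force = 154.54 + 11.28 = 165.82 million.
Numerator = 11.28 + 2.26 + 6.05 = 19.59 million.
Denominator = 165.82 + 2.26 = 168.08 million.
Broad rate = 19.59 / 168.08 = 11.66%.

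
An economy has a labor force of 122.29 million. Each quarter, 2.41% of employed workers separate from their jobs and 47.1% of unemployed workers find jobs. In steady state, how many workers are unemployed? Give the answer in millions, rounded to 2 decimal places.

About 5.95 million are unemployed in steady state.

Steady-state unemployment rate u* = s/(s+f) = 2.41/(2.41+47.1) = 0.048677.
Unemployed = u* × labor force = 0.048677 × 122.29 ≈ 5.95 million.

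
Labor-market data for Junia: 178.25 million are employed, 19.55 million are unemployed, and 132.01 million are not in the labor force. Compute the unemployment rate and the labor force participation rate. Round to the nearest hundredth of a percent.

Unemployment rate ≈ 9.88%; labor force participation rate ≈ 59.97%.

Labor force = employed + unemployed = 178.25 + 19.55 = 197.80 million.
Working-age population = 197.80 + 132.01 = 329.81 million.
Unemployment rate = 19.55 / 197.80 = 9.88%.
Labor force participation rate = 197.80 / 329.81 = 59.97%.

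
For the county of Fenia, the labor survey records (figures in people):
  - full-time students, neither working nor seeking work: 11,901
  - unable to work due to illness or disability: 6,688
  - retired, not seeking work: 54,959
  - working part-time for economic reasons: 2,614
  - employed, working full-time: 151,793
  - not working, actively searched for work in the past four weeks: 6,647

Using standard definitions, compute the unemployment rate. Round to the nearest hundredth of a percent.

Unemployment rate ≈ 4.13%.

Employed = 2,614 + 151,793 = 154,407 (anyone who worked, including part-time for economic reasons, counts as employed).
Unemployed = 6,647.
Labor force = 154,407 + 6,647 = 161,054.
Unemployment rate = 6,647 / 161,054 = 4.13%.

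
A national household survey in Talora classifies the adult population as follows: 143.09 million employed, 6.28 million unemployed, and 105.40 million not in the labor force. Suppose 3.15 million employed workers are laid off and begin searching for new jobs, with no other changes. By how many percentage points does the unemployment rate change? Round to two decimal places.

The unemployment rate changes by +2.11 percentage points.

Initially, labor force = 143.09 + 6.28 = 149.37 million, so u = 6.28/149.37 = 4.20%.
After the change, employed falls and unemployed rises by 3.15; labor force unchanged → E = 139.94, U = 9.43, labor force = 149.37 million.
New unemployment rate = 9.43 / 149.37 = 6.31%.
Change = 6.31% − 4.20% = +2.11 percentage points.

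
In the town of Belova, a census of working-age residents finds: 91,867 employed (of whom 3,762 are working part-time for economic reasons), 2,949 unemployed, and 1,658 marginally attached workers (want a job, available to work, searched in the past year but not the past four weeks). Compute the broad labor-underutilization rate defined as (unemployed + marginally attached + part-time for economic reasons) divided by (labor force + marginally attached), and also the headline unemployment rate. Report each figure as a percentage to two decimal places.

Labor force = 91,867 + 2,949 = 94,816.
Numerator = 2,949 + 1,658 + 3,762 = 8,369.
Denominator = 94,816 + 1,658 = 96,474.
Broad rate = 8,369 / 96,474 = 8.67%.
Headline unemployment rate = 2,949 / 94,816 = 3.11%.

Broad underutilization rate ≈ 8.67%; headline unemployment rate ≈ 3.11%.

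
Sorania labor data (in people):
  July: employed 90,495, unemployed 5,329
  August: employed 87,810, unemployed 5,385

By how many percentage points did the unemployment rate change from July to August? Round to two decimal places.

The unemployment rate changed by +0.22 percentage points.

July: labor force = 90,495 + 5,329 = 95,824; u = 5,329/95,824 = 5.56%.
August: labor force = 87,810 + 5,385 = 93,195; u = 5,385/93,195 = 5.78%.
Change = 5.78% − 5.56% = +0.22 pp.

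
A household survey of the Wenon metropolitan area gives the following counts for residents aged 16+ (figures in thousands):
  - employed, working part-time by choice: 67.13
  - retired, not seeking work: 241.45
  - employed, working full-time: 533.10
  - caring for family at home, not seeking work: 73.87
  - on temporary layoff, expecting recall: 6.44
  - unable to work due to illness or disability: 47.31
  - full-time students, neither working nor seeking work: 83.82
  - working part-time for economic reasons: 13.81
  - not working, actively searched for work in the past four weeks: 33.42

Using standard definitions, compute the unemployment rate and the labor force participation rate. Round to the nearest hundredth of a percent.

Employed = 67.13 + 533.10 + 13.81 = 614.04 thousand (anyone who worked, including part-time for economic reasons, counts as employed).
Unemployed = 6.44 + 33.42 = 39.86 thousand (jobless and actively searching, or on temporary layoff).
Labor force = 614.04 + 39.86 = 653.90 thousand.
Not in labor force = 241.45 + 73.87 + 47.31 + 83.82 = 446.45 thousand (those not working and not actively searching are outside the labor force).
Civilian working-age population = 653.90 + 446.45 = 1,100.35 thousand.
Unemployment rate = 39.86 / 653.90 = 6.10%.
Labor force participation rate = 653.90 / 1,100.35 = 59.43%.

Unemployment rate ≈ 6.10%; labor force participation rate ≈ 59.43%.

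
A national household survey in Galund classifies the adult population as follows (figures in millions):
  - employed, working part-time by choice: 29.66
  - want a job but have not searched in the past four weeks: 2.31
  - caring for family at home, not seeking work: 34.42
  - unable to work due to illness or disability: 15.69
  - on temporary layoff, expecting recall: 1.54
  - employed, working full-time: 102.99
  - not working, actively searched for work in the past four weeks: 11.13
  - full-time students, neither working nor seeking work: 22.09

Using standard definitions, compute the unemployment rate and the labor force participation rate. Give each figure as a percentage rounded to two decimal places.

Unemployment rate ≈ 8.72%; labor force participation rate ≈ 66.11%.

Employed = 29.66 + 102.99 = 132.65 million.
Unemployed = 1.54 + 11.13 = 12.67 million (jobless and actively searching, or on temporary layoff).
Labor force = 132.65 + 12.67 = 145.32 million.
Not in labor force = 2.31 + 34.42 + 15.69 + 22.09 = 74.51 million (those not working and not actively searching are outside the labor force — including those who want a job but have given up searching).
Civilian working-age population = 145.32 + 74.51 = 219.83 million.
Unemployment rate = 12.67 / 145.32 = 8.72%.
Labor force participation rate = 145.32 / 219.83 = 66.11%.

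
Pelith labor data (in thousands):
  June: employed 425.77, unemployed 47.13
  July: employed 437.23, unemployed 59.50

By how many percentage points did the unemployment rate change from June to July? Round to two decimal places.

The unemployment rate changed by +2.01 percentage points.

June: labor force = 425.77 + 47.13 = 472.90; u = 47.13/472.90 = 9.97%.
July: labor force = 437.23 + 59.50 = 496.73; u = 59.50/496.73 = 11.98%.
Change = 11.98% − 9.97% = +2.01 pp.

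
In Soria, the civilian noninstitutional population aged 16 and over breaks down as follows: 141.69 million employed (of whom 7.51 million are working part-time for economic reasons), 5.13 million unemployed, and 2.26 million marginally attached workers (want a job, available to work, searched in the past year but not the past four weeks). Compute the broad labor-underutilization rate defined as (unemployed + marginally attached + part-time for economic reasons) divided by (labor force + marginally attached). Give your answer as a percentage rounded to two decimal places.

Broad underutilization rate ≈ 9.99%.

Labor force = 141.69 + 5.13 = 146.82 million.
Numerator = 5.13 + 2.26 + 7.51 = 14.90 million.
Denominator = 146.82 + 2.26 = 149.08 million.
Broad rate = 14.90 / 149.08 = 9.99%.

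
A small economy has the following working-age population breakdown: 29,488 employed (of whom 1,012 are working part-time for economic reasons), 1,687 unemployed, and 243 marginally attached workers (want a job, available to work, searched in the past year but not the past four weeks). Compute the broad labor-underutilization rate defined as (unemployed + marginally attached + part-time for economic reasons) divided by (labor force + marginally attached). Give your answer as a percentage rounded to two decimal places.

Labor force = 29,488 + 1,687 = 31,175.
Numerator = 1,687 + 243 + 1,012 = 2,942.
Denominator = 31,175 + 243 = 31,418.
Broad rate = 2,942 / 31,418 = 9.36%.

Broad underutilization rate ≈ 9.36%.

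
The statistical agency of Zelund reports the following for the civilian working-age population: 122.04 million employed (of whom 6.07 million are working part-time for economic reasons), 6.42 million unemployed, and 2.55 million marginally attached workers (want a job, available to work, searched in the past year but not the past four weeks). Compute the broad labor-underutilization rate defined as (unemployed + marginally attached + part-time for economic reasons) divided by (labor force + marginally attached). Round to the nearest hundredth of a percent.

Broad underutilization rate ≈ 11.48%.

Labor force = 122.04 + 6.42 = 128.46 million.
Numerator = 6.42 + 2.55 + 6.07 = 15.04 million.
Denominator = 128.46 + 2.55 = 131.01 million.
Broad rate = 15.04 / 131.01 = 11.48%.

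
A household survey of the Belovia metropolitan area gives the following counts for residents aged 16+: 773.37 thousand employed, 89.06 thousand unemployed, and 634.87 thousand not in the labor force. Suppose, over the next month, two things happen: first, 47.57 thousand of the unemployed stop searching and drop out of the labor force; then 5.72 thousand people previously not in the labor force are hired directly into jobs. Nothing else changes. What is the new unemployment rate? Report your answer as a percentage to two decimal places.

Initially, labor force = 773.37 + 89.06 = 862.43 thousand, so u = 89.06/862.43 = 10.33%.
After the first change, unemployed and labor force both fall by 47.57 → E = 773.37, U = 41.49, labor force = 814.86 thousand.
After the second change, employed and labor force both rise by 5.72; unemployed unchanged → E = 779.09, U = 41.49, labor force = 820.58 thousand.
New unemployment rate = 41.49 / 820.58 = 5.06%.

New unemployment rate ≈ 5.06%.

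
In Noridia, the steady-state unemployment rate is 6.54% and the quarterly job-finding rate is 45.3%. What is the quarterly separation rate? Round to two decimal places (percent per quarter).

From u* = s/(s+f): s = u·f/(1−u).
s = 0.0654 × 45.3 / (1 − 0.0654) = 2.9626 / 0.9346 ≈ 3.17% per quarter.

Separation rate ≈ 3.17% per quarter.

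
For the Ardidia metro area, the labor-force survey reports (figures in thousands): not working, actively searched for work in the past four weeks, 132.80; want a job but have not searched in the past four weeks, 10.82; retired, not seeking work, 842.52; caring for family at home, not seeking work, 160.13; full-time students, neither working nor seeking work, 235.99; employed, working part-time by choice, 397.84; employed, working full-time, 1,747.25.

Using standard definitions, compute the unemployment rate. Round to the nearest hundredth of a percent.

Employed = 397.84 + 1,747.25 = 2,145.09 thousand.
Unemployed = 132.80 thousand.
Labor force = 2,145.09 + 132.80 = 2,277.89 thousand.
Unemployment rate = 132.80 / 2,277.89 = 5.83%.

Unemployment rate ≈ 5.83%.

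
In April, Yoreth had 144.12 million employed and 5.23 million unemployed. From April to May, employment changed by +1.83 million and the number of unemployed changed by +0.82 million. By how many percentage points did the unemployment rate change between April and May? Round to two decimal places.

The unemployment rate changed by +0.48 percentage points.

April: labor force = 144.12 + 5.23 = 149.35; u = 5.23/149.35 = 3.50%.
May: labor force = 145.95 + 6.05 = 152.00; u = 6.05/152.00 = 3.98%.
Change = 3.98% − 3.50% = +0.48 pp.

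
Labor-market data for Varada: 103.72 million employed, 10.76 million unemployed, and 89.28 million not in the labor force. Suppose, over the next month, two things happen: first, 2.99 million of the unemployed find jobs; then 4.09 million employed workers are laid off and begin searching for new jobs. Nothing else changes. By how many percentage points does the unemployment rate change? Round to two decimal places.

Initially, labor force = 103.72 + 10.76 = 114.48 million, so u = 10.76/114.48 = 9.40%.
After the first change, unemployed falls and employed rises by 2.99; labor force unchanged → E = 106.71, U = 7.77, labor force = 114.48 million.
After the second change, employed falls and unemployed rises by 4.09; labor force unchanged → E = 102.62, U = 11.86, labor force = 114.48 million.
New unemployment rate = 11.86 / 114.48 = 10.36%.
Change = 10.36% − 9.40% = +0.96 percentage points.

The unemployment rate changes by +0.96 percentage points.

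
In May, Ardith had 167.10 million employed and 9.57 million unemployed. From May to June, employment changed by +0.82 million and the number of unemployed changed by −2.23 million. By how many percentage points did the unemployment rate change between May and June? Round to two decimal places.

May: labor force = 167.10 + 9.57 = 176.67; u = 9.57/176.67 = 5.42%.
June: labor force = 167.92 + 7.34 = 175.26; u = 7.34/175.26 = 4.19%.
Change = 4.19% − 5.42% = −1.23 pp.

The unemployment rate changed by −1.23 percentage points.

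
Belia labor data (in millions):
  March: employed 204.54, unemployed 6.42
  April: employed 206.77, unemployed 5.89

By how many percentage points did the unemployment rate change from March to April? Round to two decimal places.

The unemployment rate changed by −0.27 percentage points.

March: labor force = 204.54 + 6.42 = 210.96; u = 6.42/210.96 = 3.04%.
April: labor force = 206.77 + 5.89 = 212.66; u = 5.89/212.66 = 2.77%.
Change = 2.77% − 3.04% = −0.27 pp.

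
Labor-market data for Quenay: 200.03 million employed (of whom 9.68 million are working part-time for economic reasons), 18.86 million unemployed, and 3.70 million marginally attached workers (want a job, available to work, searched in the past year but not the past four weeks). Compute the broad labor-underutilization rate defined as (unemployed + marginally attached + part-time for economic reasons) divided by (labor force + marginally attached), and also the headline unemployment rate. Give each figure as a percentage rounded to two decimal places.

Broad underutilization rate ≈ 14.48%; headline unemployment rate ≈ 8.62%.

Labor force = 200.03 + 18.86 = 218.89 million.
Numerator = 18.86 + 3.70 + 9.68 = 32.24 million.
Denominator = 218.89 + 3.70 = 222.59 million.
Broad rate = 32.24 / 222.59 = 14.48%.
Headline unemployment rate = 18.86 / 218.89 = 8.62%.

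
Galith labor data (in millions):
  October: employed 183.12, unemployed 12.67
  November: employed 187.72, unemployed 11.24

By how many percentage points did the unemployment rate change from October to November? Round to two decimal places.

The unemployment rate changed by −0.82 percentage points.

October: labor force = 183.12 + 12.67 = 195.79; u = 12.67/195.79 = 6.47%.
November: labor force = 187.72 + 11.24 = 198.96; u = 11.24/198.96 = 5.65%.
Change = 5.65% − 6.47% = −0.82 pp.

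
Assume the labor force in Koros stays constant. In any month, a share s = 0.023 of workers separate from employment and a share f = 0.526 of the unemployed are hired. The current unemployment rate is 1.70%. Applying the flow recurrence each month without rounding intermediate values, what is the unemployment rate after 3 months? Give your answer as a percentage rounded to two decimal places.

With a fixed labor force, u_{t+1} = u_t + s·(1−u_t) − f·u_t = u_t·(1−s−f) + s.
Here 1−s−f = 0.451 and s = 0.023.
u_1 = 0.017000 × 0.451 + 0.023 = 0.030667.
u_2 = 0.030667 × 0.451 + 0.023 = 0.036831.
u_3 = 0.036831 × 0.451 + 0.023 = 0.039611.

Unemployment rate after three months ≈ 3.96%.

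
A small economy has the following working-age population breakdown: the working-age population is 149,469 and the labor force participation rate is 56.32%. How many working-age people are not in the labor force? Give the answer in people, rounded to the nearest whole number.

About 65,288 are not in the labor force.

Share not in the labor force = 1 − 0.5632 = 0.4368.
Not in labor force = 0.4368 × 149,469 ≈ 65,288.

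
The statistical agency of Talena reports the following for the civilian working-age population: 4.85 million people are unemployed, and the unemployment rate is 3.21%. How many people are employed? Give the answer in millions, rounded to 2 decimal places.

About 146.24 million are employed.

Labor force = U / u = 4.85 / 0.0321 ≈ 151.09 million.
Employed = labor force − unemployed = 151.09 − 4.85 = 146.24 million.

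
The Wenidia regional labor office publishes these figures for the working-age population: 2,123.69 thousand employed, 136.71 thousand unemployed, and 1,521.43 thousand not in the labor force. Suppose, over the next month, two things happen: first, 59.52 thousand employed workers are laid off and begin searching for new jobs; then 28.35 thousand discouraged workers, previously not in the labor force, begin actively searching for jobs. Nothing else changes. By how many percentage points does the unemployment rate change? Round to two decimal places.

The unemployment rate changes by +3.76 percentage points.

Initially, labor force = 2,123.69 + 136.71 = 2,260.40 thousand, so u = 136.71/2,260.40 = 6.05%.
After the first change, employed falls and unemployed rises by 59.52; labor force unchanged → E = 2,064.17, U = 196.23, labor force = 2,260.40 thousand.
After the second change, unemployed and labor force both rise by 28.35 → E = 2,064.17, U = 224.58, labor force = 2,288.75 thousand.
New unemployment rate = 224.58 / 2,288.75 = 9.81%.
Change = 9.81% − 6.05% = +3.76 percentage points.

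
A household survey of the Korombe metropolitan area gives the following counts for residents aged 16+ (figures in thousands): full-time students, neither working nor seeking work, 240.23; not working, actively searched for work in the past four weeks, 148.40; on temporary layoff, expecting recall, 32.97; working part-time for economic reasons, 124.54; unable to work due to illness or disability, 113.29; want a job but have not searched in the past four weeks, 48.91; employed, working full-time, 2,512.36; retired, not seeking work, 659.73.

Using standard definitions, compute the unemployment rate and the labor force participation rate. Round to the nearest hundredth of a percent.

Employed = 124.54 + 2,512.36 = 2,636.90 thousand (anyone who worked, including part-time for economic reasons, counts as employed).
Unemployed = 148.40 + 32.97 = 181.37 thousand (jobless and actively searching, or on temporary layoff).
Labor force = 2,636.90 + 181.37 = 2,818.27 thousand.
Not in labor force = 240.23 + 113.29 + 48.91 + 659.73 = 1,062.16 thousand (those not working and not actively searching are outside the labor force — including those who want a job but have given up searching).
Civilian working-age population = 2,818.27 + 1,062.16 = 3,880.43 thousand.
Unemployment rate = 181.37 / 2,818.27 = 6.44%.
Labor force participation rate = 2,818.27 / 3,880.43 = 72.63%.

Unemployment rate ≈ 6.44%; labor force participation rate ≈ 72.63%.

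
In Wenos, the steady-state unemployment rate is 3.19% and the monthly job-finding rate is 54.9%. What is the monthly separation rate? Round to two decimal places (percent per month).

From u* = s/(s+f): s = u·f/(1−u).
s = 0.0319 × 54.9 / (1 − 0.0319) = 1.7513 / 0.9681 ≈ 1.81% per month.

Separation rate ≈ 1.81% per month.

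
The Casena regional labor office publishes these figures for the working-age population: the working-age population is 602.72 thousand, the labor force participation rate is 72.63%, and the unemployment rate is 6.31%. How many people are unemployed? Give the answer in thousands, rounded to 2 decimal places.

About 27.62 thousand are unemployed.

Labor force = 0.7263 × 602.72 = 437.76 thousand.
Unemployed = 0.0631 × 437.76 ≈ 27.62 thousand.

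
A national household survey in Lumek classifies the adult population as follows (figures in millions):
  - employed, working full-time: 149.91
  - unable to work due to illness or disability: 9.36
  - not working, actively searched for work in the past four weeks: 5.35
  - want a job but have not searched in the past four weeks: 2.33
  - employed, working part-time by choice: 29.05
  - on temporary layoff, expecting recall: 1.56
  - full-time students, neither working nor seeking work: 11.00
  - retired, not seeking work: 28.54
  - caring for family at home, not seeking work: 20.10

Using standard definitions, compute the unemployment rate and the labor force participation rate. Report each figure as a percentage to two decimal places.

Unemployment rate ≈ 3.72%; labor force participation rate ≈ 72.27%.

Employed = 149.91 + 29.05 = 178.96 million.
Unemployed = 5.35 + 1.56 = 6.91 million (jobless and actively searching, or on temporary layoff).
Labor force = 178.96 + 6.91 = 185.87 million.
Not in labor force = 9.36 + 2.33 + 11.00 + 28.54 + 20.10 = 71.33 million (those not working and not actively searching are outside the labor force — including those who want a job but have given up searching).
Civilian working-age population = 185.87 + 71.33 = 257.20 million.
Unemployment rate = 6.91 / 185.87 = 3.72%.
Labor force participation rate = 185.87 / 257.20 = 72.27%.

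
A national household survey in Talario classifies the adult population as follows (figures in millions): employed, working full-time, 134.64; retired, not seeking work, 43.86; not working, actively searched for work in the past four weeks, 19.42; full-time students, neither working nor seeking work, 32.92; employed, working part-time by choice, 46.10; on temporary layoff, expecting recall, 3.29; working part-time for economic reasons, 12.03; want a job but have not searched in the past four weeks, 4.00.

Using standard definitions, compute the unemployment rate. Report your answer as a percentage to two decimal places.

Unemployment rate ≈ 10.54%.

Employed = 134.64 + 46.10 + 12.03 = 192.77 million (anyone who worked, including part-time for economic reasons, counts as employed).
Unemployed = 19.42 + 3.29 = 22.71 million (jobless and actively searching, or on temporary layoff).
Labor force = 192.77 + 22.71 = 215.48 million.
Unemployment rate = 22.71 / 215.48 = 10.54%.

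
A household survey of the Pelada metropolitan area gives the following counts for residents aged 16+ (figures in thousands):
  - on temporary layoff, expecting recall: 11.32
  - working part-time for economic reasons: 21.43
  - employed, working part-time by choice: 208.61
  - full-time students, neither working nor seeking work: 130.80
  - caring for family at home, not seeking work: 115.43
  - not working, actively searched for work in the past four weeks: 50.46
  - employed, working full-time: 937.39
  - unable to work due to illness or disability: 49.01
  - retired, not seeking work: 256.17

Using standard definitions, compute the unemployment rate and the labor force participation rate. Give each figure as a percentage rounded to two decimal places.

Unemployment rate ≈ 5.03%; labor force participation rate ≈ 69.03%.

Employed = 21.43 + 208.61 + 937.39 = 1,167.43 thousand (anyone who worked, including part-time for economic reasons, counts as employed).
Unemployed = 11.32 + 50.46 = 61.78 thousand (jobless and actively searching, or on temporary layoff).
Labor force = 1,167.43 + 61.78 = 1,229.21 thousand.
Not in labor force = 130.80 + 115.43 + 49.01 + 256.17 = 551.41 thousand (those not working and not actively searching are outside the labor force).
Civilian working-age population = 1,229.21 + 551.41 = 1,780.62 thousand.
Unemployment rate = 61.78 / 1,229.21 = 5.03%.
Labor force participation rate = 1,229.21 / 1,780.62 = 69.03%.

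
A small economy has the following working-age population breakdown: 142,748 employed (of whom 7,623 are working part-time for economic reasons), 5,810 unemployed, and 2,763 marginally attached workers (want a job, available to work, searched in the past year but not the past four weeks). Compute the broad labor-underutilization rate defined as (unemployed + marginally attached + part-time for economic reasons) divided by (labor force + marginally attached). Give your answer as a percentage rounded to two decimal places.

Labor force = 142,748 + 5,810 = 148,558.
Numerator = 5,810 + 2,763 + 7,623 = 16,196.
Denominator = 148,558 + 2,763 = 151,321.
Broad rate = 16,196 / 151,321 = 10.70%.

Broad underutilization rate ≈ 10.70%.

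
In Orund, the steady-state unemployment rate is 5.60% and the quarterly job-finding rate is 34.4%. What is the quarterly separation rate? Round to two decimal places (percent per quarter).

From u* = s/(s+f): s = u·f/(1−u).
s = 0.0560 × 34.4 / (1 − 0.0560) = 1.9264 / 0.9440 ≈ 2.04% per quarter.

Separation rate ≈ 2.04% per quarter.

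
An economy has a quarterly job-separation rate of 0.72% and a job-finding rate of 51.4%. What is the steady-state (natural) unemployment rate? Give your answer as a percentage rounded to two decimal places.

Steady-state unemployment rate ≈ 1.38%.

At steady state the flows balance: s·E = f·U, so U/(E+U) = s/(s+f).
u* = 0.72 / (0.72 + 51.4) = 0.72 / 52.12 = 1.38%.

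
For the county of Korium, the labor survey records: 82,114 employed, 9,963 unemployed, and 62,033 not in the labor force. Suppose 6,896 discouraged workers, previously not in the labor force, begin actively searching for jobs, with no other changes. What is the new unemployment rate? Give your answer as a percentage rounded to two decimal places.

New unemployment rate ≈ 17.03%.

Initially, labor force = 82,114 + 9,963 = 92,077, so u = 9,963/92,077 = 10.82%.
After the change, unemployed and labor force both rise by 6,896 → E = 82,114, U = 16,859, labor force = 98,973.
New unemployment rate = 16,859 / 98,973 = 17.03%.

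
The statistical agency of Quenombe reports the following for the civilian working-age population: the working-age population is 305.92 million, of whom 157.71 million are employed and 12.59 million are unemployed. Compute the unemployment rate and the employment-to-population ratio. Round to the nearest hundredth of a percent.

Unemployment rate ≈ 7.39%; employment-population ratio ≈ 51.55%.

Labor force = employed + unemployed = 157.71 + 12.59 = 170.30 million.
Unemployment rate = 12.59 / 170.30 = 7.39%.
Employment-population ratio = 157.71 / 305.92 = 51.55%.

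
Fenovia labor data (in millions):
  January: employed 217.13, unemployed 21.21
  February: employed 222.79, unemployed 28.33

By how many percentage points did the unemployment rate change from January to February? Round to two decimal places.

January: labor force = 217.13 + 21.21 = 238.34; u = 21.21/238.34 = 8.90%.
February: labor force = 222.79 + 28.33 = 251.12; u = 28.33/251.12 = 11.28%.
Change = 11.28% − 8.90% = +2.38 pp.

The unemployment rate changed by +2.38 percentage points.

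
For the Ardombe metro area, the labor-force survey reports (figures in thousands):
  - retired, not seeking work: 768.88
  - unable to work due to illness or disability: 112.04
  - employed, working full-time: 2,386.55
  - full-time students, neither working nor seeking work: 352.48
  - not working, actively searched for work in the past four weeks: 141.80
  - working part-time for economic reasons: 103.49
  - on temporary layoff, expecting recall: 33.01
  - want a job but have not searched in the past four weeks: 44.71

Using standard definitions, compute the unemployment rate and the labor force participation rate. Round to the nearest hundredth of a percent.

Employed = 2,386.55 + 103.49 = 2,490.04 thousand (anyone who worked, including part-time for economic reasons, counts as employed).
Unemployed = 141.80 + 33.01 = 174.81 thousand (jobless and actively searching, or on temporary layoff).
Labor force = 2,490.04 + 174.81 = 2,664.85 thousand.
Not in labor force = 768.88 + 112.04 + 352.48 + 44.71 = 1,278.11 thousand (those not working and not actively searching are outside the labor force — including those who want a job but have given up searching).
Civilian working-age population = 2,664.85 + 1,278.11 = 3,942.96 thousand.
Unemployment rate = 174.81 / 2,664.85 = 6.56%.
Labor force participation rate = 2,664.85 / 3,942.96 = 67.59%.

Unemployment rate ≈ 6.56%; labor force participation rate ≈ 67.59%.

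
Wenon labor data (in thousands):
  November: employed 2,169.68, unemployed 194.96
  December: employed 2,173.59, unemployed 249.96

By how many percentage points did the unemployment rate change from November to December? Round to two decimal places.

The unemployment rate changed by +2.07 percentage points.

November: labor force = 2,169.68 + 194.96 = 2,364.64; u = 194.96/2,364.64 = 8.24%.
December: labor force = 2,173.59 + 249.96 = 2,423.55; u = 249.96/2,423.55 = 10.31%.
Change = 10.31% − 8.24% = +2.07 pp.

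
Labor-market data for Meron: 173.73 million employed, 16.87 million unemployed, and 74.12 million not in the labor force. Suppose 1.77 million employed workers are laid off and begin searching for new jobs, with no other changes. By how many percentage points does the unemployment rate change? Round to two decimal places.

Initially, labor force = 173.73 + 16.87 = 190.60 million, so u = 16.87/190.60 = 8.85%.
After the change, employed falls and unemployed rises by 1.77; labor force unchanged → E = 171.96, U = 18.64, labor force = 190.60 million.
New unemployment rate = 18.64 / 190.60 = 9.78%.
Change = 9.78% − 8.85% = +0.93 percentage points.

The unemployment rate changes by +0.93 percentage points.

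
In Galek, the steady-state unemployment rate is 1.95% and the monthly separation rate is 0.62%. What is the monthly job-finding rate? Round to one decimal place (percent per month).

From u* = s/(s+f): f = s·(1−u)/u.
f = 0.62 × (1 − 0.0195) / 0.0195 = 0.6079 / 0.0195 ≈ 31.2% per month.

Job-finding rate ≈ 31.2% per month.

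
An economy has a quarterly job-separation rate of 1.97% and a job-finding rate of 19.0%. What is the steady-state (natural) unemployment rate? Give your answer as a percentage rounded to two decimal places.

At steady state the flows balance: s·E = f·U, so U/(E+U) = s/(s+f).
u* = 1.97 / (1.97 + 19.0) = 1.97 / 20.97 = 9.39%.

Steady-state unemployment rate ≈ 9.39%.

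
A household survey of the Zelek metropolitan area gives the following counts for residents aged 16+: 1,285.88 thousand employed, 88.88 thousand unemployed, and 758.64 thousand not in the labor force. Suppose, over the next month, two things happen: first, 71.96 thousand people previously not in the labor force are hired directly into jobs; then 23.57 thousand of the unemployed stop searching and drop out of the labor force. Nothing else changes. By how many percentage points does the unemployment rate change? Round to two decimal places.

The unemployment rate changes by −1.88 percentage points.

Initially, labor force = 1,285.88 + 88.88 = 1,374.76 thousand, so u = 88.88/1,374.76 = 6.47%.
After the first change, employed and labor force both rise by 71.96; unemployed unchanged → E = 1,357.84, U = 88.88, labor force = 1,446.72 thousand.
After the second change, unemployed and labor force both fall by 23.57 → E = 1,357.84, U = 65.31, labor force = 1,423.15 thousand.
New unemployment rate = 65.31 / 1,423.15 = 4.59%.
Change = 4.59% − 6.47% = −1.88 percentage points.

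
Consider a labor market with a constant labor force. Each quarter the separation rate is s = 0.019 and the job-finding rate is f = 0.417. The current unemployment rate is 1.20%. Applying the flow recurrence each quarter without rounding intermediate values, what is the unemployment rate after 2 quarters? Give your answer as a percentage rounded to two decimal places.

With a fixed labor force, u_{t+1} = u_t + s·(1−u_t) − f·u_t = u_t·(1−s−f) + s.
Here 1−s−f = 0.564 and s = 0.019.
u_1 = 0.012000 × 0.564 + 0.019 = 0.025768.
u_2 = 0.025768 × 0.564 + 0.019 = 0.033533.

Unemployment rate after two quarters ≈ 3.35%.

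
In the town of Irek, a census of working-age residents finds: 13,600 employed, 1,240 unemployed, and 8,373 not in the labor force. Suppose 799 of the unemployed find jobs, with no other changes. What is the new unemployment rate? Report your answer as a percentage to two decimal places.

New unemployment rate ≈ 2.97%.

Initially, labor force = 13,600 + 1,240 = 14,840, so u = 1,240/14,840 = 8.36%.
After the change, unemployed falls and employed rises by 799; labor force unchanged → E = 14,399, U = 441, labor force = 14,840.
New unemployment rate = 441 / 14,840 = 2.97%.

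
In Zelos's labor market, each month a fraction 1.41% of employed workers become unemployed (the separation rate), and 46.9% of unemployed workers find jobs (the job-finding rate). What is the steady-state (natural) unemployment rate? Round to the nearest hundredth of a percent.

Steady-state unemployment rate ≈ 2.92%.

At steady state the flows balance: s·E = f·U, so U/(E+U) = s/(s+f).
u* = 1.41 / (1.41 + 46.9) = 1.41 / 48.31 = 2.92%.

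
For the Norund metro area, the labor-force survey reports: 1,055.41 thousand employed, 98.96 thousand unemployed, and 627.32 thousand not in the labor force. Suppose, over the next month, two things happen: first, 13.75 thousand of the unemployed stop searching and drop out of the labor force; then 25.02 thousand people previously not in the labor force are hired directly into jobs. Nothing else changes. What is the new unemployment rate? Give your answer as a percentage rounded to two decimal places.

Initially, labor force = 1,055.41 + 98.96 = 1,154.37 thousand, so u = 98.96/1,154.37 = 8.57%.
After the first change, unemployed and labor force both fall by 13.75 → E = 1,055.41, U = 85.21, labor force = 1,140.62 thousand.
After the second change, employed and labor force both rise by 25.02; unemployed unchanged → E = 1,080.43, U = 85.21, labor force = 1,165.64 thousand.
New unemployment rate = 85.21 / 1,165.64 = 7.31%.

New unemployment rate ≈ 7.31%.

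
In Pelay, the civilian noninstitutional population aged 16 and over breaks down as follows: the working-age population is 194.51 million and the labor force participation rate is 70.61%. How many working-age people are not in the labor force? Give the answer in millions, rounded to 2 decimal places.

Share not in the labor force = 1 − 0.7061 = 0.2939.
Not in labor force = 0.2939 × 194.51 ≈ 57.17 million.

About 57.17 million are not in the labor force.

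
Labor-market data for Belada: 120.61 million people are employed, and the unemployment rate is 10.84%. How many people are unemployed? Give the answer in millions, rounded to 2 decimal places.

Let U be the number unemployed. The labor force is E + U, and U/(E+U) = 0.1084.
So U = 0.1084 × 120.61 / (1 − 0.1084) = 13.0741 / 0.8916 ≈ 14.66 million.

About 14.66 million are unemployed.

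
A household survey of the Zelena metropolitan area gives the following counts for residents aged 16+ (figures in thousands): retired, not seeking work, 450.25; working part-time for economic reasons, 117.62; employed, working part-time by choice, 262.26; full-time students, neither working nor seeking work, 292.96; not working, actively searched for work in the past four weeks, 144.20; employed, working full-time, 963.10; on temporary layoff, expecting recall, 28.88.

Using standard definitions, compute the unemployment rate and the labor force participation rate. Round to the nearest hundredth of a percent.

Unemployment rate ≈ 11.42%; labor force participation rate ≈ 67.10%.

Employed = 117.62 + 262.26 + 963.10 = 1,342.98 thousand (anyone who worked, including part-time for economic reasons, counts as employed).
Unemployed = 144.20 + 28.88 = 173.08 thousand (jobless and actively searching, or on temporary layoff).
Labor force = 1,342.98 + 173.08 = 1,516.06 thousand.
Not in labor force = 450.25 + 292.96 = 743.21 thousand (those not working and not actively searching are outside the labor force).
Civilian working-age population = 1,516.06 + 743.21 = 2,259.27 thousand.
Unemployment rate = 173.08 / 1,516.06 = 11.42%.
Labor force participation rate = 1,516.06 / 2,259.27 = 67.10%.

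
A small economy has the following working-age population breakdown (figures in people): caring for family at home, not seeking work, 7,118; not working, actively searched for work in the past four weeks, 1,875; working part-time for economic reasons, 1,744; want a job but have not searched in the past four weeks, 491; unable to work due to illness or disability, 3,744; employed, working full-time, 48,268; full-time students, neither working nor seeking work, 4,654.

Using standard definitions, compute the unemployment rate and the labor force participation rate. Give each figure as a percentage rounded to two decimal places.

Employed = 1,744 + 48,268 = 50,012 (anyone who worked, including part-time for economic reasons, counts as employed).
Unemployed = 1,875.
Labor force = 50,012 + 1,875 = 51,887.
Not in labor force = 7,118 + 491 + 3,744 + 4,654 = 16,007 (those not working and not actively searching are outside the labor force — including those who want a job but have given up searching).
Civilian working-age population = 51,887 + 16,007 = 67,894.
Unemployment rate = 1,875 / 51,887 = 3.61%.
Labor force participation rate = 51,887 / 67,894 = 76.42%.

Unemployment rate ≈ 3.61%; labor force participation rate ≈ 76.42%.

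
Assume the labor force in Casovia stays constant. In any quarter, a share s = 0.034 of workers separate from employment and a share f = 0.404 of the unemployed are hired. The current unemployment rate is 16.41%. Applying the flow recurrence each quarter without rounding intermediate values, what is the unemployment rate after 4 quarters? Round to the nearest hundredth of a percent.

Unemployment rate after four quarters ≈ 8.63%.

With a fixed labor force, u_{t+1} = u_t + s·(1−u_t) − f·u_t = u_t·(1−s−f) + s.
Here 1−s−f = 0.562 and s = 0.034.
u_1 = 0.164100 × 0.562 + 0.034 = 0.126224.
u_2 = 0.126224 × 0.562 + 0.034 = 0.104938.
u_3 = 0.104938 × 0.562 + 0.034 = 0.092975.
u_4 = 0.092975 × 0.562 + 0.034 = 0.086252.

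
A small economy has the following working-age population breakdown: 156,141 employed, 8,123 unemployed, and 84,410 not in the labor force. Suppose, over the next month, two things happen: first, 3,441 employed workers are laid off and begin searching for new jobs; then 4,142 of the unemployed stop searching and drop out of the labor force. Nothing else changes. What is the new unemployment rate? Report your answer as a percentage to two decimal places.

Initially, labor force = 156,141 + 8,123 = 164,264, so u = 8,123/164,264 = 4.95%.
After the first change, employed falls and unemployed rises by 3,441; labor force unchanged → E = 152,700, U = 11,564, labor force = 164,264.
After the second change, unemployed and labor force both fall by 4,142 → E = 152,700, U = 7,422, labor force = 160,122.
New unemployment rate = 7,422 / 160,122 = 4.64%.

New unemployment rate ≈ 4.64%.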